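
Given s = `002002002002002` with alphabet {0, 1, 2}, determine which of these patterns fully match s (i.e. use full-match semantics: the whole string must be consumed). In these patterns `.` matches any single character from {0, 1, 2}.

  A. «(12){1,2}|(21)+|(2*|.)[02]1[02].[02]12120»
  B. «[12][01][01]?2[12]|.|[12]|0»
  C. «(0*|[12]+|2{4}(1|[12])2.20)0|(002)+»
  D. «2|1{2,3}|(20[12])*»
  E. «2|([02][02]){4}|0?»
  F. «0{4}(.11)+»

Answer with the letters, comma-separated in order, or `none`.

C

A → no match
B → no match
C → match
D → no match
E → no match
F → no match — must end with `11`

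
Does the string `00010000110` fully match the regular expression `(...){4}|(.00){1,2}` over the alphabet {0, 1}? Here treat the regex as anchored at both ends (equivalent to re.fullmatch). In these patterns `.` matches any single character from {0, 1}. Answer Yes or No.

No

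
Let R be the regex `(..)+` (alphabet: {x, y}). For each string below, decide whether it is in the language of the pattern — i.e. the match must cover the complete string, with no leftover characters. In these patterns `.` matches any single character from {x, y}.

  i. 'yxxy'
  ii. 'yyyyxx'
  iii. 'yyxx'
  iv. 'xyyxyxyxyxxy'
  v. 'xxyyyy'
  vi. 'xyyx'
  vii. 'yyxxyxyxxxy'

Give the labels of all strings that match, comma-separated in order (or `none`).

i, ii, iii, iv, v, vi

i → match
ii → match
iii → match
iv → match
v → match
vi → match
vii → no match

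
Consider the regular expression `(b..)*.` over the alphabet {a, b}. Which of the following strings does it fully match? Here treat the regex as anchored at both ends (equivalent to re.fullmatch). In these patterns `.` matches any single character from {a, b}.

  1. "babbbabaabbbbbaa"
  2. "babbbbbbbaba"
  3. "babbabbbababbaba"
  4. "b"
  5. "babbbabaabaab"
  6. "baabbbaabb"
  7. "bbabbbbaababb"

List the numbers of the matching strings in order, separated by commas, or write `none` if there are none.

1, 3, 4, 5, 7

1 → match
2 → no match
3 → match
4 → match
5 → match
6 → no match
7 → match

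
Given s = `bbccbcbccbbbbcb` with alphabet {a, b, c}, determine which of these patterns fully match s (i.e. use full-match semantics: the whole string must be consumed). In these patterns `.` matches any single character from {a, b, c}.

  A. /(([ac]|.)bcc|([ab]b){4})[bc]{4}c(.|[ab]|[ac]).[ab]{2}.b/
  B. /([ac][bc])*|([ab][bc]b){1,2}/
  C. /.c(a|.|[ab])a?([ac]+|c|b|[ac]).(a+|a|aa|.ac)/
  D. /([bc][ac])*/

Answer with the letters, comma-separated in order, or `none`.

A

A → match
B → no match
C → no match
D → no match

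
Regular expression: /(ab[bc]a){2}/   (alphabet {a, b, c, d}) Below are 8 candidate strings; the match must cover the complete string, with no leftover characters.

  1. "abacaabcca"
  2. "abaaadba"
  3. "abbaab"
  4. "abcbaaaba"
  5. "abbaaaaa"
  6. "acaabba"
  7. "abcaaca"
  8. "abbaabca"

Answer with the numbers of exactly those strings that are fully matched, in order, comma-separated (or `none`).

1 → no match
2 → no match
3 → no match — must end with "a"
4 → no match
5 → no match
6 → no match — must start with "ab"
7 → no match
8 → match

8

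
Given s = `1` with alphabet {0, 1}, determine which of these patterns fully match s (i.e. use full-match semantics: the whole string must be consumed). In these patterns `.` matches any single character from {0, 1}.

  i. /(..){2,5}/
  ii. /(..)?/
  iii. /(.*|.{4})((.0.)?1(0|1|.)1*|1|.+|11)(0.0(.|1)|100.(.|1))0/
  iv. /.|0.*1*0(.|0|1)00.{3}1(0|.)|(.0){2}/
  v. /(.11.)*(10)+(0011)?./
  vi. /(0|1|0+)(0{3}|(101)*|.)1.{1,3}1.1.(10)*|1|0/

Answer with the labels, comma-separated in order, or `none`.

i → no match
ii → no match
iii → no match — must end with `0`
iv → match
v → no match
vi → match

iv, vi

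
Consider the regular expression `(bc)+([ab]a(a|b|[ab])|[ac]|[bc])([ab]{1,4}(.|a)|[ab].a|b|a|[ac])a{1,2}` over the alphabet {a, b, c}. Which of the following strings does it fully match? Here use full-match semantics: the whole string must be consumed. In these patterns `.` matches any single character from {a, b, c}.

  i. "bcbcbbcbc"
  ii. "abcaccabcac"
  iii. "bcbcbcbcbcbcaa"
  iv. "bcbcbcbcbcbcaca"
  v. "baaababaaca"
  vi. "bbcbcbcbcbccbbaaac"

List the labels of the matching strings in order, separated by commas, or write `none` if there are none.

i → no match — must end with "a"
ii → no match — must start with "bc"
iii → match
iv → match
v → no match — must start with "bc"
vi → no match — must start with "bc"

iii, iv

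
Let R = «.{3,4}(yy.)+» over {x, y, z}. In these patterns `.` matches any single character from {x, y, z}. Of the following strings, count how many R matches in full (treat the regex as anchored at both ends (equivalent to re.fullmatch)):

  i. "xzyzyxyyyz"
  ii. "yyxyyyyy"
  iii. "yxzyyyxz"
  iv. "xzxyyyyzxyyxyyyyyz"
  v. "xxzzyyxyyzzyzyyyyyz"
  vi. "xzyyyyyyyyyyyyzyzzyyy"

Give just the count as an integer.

0

i → no match
ii → no match
iii → no match
iv → no match
v → no match
vi → no match
Total matched: 0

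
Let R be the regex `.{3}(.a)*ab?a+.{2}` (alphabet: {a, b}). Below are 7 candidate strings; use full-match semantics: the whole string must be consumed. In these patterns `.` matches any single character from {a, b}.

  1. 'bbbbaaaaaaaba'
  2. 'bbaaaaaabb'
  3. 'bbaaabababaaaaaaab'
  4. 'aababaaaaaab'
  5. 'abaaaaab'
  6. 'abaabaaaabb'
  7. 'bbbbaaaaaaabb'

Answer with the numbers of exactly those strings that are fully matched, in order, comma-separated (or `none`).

1, 2, 3, 4, 5, 6, 7

1 → match
2 → match
3 → match
4 → match
5 → match
6 → match
7 → match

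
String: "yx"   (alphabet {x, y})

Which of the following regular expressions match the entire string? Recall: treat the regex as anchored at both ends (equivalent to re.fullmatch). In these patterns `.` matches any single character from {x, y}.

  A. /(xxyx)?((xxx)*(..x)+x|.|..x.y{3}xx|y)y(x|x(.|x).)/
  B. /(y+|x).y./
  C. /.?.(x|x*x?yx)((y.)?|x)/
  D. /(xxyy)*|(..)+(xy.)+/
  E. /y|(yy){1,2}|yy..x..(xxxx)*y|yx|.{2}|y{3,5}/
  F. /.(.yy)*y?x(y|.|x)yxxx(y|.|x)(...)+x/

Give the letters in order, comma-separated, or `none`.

A → no match
B → no match
C → match
D → no match
E → match
F → no match

C, E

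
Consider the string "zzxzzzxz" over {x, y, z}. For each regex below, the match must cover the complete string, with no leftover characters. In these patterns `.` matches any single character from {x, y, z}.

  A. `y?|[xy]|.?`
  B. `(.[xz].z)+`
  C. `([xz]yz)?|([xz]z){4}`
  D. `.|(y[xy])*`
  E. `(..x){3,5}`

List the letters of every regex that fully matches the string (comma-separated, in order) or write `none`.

A → no match
B → match
C → match
D → no match
E → no match — must end with "x"

B, C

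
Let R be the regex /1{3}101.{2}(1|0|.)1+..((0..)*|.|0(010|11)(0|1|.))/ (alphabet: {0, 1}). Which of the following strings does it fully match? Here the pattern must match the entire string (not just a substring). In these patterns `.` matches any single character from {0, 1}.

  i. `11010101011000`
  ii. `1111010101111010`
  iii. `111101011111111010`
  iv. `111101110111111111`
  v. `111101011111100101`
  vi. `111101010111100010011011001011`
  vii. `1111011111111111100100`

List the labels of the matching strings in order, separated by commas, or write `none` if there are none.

i → no match
ii → match
iii → match
iv → match
v → match
vi → match
vii → match

ii, iii, iv, v, vi, vii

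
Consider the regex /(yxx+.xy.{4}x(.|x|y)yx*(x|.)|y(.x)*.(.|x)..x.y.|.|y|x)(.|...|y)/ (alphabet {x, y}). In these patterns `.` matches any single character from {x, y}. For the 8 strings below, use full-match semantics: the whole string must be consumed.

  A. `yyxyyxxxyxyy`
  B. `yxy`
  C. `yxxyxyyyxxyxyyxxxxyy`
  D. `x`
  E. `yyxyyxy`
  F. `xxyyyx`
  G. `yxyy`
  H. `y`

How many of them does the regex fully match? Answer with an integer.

A → no match
B → no match
C → no match
D → no match
E → no match
F → no match
G → match
H → no match
Total matched: 1

1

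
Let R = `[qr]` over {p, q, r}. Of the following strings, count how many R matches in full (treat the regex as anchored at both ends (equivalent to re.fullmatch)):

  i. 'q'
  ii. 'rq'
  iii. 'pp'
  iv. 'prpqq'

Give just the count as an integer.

1

i. 'q' → match
ii. 'rq' → no match
iii. 'pp' → no match
iv. 'prpqq' → no match
Total matched: 1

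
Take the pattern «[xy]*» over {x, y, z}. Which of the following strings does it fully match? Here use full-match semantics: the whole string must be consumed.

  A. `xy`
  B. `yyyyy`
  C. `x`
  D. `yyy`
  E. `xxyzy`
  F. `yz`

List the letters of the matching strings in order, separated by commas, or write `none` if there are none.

A → match
B → match
C → match
D → match
E → no match
F → no match

A, B, C, D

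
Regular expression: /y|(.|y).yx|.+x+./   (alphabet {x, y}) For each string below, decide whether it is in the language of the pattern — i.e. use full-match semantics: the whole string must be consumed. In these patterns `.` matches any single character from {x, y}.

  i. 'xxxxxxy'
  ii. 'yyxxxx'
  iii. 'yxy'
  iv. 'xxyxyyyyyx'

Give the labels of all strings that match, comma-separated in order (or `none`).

i, ii, iii

i → match
ii → match
iii → match
iv → no match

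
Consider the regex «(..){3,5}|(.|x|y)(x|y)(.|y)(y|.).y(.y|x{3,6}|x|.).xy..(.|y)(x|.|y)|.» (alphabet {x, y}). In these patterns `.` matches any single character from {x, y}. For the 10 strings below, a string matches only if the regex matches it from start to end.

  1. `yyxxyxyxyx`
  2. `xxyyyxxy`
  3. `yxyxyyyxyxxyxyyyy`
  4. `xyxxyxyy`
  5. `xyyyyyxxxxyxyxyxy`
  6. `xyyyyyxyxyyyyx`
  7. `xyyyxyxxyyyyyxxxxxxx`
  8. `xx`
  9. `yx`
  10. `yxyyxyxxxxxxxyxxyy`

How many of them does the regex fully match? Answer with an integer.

1 → match
2 → match
3 → no match
4 → match
5 → match
6 → match
7 → no match
8 → no match
9 → no match
10 → match
Total matched: 6

6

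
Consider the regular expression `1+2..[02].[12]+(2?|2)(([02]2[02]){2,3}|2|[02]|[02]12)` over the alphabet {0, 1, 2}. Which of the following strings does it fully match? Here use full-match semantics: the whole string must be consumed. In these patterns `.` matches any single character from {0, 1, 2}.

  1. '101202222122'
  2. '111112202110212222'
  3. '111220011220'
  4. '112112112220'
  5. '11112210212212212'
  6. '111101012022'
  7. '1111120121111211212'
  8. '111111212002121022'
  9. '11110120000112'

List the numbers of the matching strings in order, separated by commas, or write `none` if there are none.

1 → no match
2 → no match
3 → match
4 → match
5 → match
6 → no match
7 → match
8 → no match
9 → no match

3, 4, 5, 7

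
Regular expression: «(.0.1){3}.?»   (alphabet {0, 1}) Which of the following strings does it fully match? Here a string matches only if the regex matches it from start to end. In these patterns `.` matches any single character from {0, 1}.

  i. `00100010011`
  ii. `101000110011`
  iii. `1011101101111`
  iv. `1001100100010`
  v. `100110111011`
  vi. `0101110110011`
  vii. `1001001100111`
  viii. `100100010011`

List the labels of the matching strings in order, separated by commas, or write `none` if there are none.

i. `00100010011` → no match
ii. `101000110011` → no match
iii → no match
iv → match
v. `100110111011` → match
vi → no match
vii → match
viii. `100100010011` → match

iv, v, vii, viii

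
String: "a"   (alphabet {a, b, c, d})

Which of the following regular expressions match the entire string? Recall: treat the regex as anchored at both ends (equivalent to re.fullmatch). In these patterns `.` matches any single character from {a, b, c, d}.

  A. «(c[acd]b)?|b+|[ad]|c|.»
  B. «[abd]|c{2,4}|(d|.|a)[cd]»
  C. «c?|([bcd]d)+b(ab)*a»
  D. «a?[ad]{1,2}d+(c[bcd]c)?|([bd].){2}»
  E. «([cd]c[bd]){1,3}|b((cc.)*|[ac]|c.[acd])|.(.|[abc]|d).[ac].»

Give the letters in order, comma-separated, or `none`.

A, B

A → match
B → match
C → no match
D → no match
E → no match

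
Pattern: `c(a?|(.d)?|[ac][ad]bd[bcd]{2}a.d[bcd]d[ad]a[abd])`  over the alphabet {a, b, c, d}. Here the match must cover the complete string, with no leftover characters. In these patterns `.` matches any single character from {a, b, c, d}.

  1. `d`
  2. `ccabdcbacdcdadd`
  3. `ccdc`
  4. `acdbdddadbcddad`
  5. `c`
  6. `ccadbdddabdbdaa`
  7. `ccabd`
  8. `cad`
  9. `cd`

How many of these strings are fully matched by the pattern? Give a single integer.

1 → no match — must start with `c`
2 → no match
3 → no match
4 → no match — must start with `c`
5 → match
6 → no match
7 → no match
8 → match
9 → no match
Total matched: 2

2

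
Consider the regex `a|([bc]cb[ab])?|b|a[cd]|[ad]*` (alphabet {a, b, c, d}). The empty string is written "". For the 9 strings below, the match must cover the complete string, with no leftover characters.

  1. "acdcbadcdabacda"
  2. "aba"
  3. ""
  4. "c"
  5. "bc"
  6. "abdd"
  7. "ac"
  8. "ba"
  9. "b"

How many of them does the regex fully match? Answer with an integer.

3

1 → no match
2 → no match
3 → match
4 → no match
5 → no match
6 → no match
7 → match
8 → no match
9 → match
Total matched: 3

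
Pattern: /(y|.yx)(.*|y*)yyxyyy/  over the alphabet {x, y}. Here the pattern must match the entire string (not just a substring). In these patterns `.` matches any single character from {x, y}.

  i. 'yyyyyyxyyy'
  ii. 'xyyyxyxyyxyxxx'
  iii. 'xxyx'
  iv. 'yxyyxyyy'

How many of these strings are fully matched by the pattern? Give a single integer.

i → match
ii → no match — must end with 'yyxyyy'
iii → no match — must end with 'yyxyyy'
iv → match
Total matched: 2

2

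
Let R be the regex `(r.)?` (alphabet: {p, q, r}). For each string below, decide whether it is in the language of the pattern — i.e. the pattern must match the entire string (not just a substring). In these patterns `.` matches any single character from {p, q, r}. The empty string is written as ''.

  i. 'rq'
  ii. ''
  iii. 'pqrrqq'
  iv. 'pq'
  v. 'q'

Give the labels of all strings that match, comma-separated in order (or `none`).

i. 'rq' → match
ii. '' → match
iii. 'pqrrqq' → no match
iv. 'pq' → no match
v. 'q' → no match

i, ii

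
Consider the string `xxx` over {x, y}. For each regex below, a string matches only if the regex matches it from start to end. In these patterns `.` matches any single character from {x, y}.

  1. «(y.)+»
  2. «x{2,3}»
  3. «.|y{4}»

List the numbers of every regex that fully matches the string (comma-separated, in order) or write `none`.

2

1 → no match — must start with `y`
2 → match
3 → no match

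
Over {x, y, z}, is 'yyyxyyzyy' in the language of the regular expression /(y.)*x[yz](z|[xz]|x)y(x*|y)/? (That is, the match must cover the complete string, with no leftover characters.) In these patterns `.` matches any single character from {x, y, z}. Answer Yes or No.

No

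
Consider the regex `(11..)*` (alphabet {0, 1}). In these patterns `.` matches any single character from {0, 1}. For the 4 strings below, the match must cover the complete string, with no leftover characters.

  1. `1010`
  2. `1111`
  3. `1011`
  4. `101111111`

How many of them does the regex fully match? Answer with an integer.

1

1 → no match
2 → match
3 → no match
4 → no match
Total matched: 1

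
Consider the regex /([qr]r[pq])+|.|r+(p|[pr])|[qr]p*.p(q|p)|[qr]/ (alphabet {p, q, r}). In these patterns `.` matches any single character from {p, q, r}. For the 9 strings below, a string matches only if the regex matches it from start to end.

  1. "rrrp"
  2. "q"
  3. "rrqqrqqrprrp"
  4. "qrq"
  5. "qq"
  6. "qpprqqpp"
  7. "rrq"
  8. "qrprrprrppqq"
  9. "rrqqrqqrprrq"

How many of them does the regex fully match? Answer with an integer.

1 → match
2 → match
3 → match
4 → match
5 → no match
6 → no match
7 → match
8 → no match
9 → match
Total matched: 6

6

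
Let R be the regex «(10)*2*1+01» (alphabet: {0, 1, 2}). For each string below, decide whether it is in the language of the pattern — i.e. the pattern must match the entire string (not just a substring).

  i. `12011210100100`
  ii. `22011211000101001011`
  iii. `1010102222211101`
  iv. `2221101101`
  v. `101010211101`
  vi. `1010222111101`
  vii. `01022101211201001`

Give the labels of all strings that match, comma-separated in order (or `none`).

iii, v, vi

i → no match — must end with `101`
ii → no match — must end with `101`
iii → match
iv → no match
v → match
vi → match
vii → no match — must end with `101`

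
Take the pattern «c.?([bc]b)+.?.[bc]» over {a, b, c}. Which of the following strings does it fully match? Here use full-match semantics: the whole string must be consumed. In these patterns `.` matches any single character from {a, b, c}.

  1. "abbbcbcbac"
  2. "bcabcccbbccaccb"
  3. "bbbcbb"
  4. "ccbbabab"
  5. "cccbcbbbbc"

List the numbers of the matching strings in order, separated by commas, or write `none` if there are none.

5

1. "abbbcbcbac" → no match — must start with "c"
2 → no match — must start with "c"
3. "bbbcbb" → no match — must start with "c"
4. "ccbbabab" → no match
5. "cccbcbbbbc" → match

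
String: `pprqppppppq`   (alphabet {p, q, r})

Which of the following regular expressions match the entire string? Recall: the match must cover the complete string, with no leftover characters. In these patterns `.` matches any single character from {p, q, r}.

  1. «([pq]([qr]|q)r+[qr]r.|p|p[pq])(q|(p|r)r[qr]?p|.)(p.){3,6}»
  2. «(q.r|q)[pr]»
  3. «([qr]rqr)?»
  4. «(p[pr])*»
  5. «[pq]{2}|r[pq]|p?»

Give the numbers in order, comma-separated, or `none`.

1 → match
2 → no match — must start with `q`
3 → no match
4 → no match
5 → no match

1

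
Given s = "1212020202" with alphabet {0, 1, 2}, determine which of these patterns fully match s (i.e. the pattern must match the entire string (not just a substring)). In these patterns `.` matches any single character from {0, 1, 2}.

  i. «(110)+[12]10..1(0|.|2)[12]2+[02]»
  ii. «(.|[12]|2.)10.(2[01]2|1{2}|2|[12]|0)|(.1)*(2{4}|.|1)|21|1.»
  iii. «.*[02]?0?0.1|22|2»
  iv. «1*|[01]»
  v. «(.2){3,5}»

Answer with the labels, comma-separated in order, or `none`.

v

i → no match — must start with "110"
ii → no match
iii → no match
iv → no match
v → match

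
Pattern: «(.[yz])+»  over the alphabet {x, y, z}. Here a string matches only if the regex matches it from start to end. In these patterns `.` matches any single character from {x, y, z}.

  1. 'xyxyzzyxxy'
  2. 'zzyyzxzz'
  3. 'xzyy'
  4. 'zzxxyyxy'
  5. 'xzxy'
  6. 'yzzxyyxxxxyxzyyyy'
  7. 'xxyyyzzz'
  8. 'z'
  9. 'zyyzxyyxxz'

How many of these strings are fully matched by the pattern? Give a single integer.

2

1 → no match
2 → no match
3 → match
4 → no match
5 → match
6 → no match
7 → no match
8 → no match
9 → no match
Total matched: 2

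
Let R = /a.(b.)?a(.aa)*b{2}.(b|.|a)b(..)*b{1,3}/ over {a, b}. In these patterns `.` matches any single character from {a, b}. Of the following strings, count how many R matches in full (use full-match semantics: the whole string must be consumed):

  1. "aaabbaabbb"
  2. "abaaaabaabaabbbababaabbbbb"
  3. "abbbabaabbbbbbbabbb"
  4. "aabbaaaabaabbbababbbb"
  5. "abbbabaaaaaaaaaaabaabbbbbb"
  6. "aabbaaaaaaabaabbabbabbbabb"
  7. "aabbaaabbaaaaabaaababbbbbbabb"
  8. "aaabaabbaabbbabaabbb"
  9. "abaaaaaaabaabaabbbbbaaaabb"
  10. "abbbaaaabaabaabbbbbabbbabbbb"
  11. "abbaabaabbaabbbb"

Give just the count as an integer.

1 → match
2 → match
3 → match
4 → match
5 → match
6 → match
7 → no match
8 → match
9 → match
10 → match
11 → match
Total matched: 10

10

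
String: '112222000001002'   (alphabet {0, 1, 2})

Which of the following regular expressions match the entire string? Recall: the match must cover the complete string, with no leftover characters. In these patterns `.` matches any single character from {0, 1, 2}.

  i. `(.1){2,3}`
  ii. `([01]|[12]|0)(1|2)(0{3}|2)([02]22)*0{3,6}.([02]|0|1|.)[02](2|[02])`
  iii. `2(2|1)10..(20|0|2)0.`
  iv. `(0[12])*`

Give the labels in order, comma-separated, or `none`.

i → no match — must end with '1'
ii → match
iii → no match — must start with '2'
iv → no match

ii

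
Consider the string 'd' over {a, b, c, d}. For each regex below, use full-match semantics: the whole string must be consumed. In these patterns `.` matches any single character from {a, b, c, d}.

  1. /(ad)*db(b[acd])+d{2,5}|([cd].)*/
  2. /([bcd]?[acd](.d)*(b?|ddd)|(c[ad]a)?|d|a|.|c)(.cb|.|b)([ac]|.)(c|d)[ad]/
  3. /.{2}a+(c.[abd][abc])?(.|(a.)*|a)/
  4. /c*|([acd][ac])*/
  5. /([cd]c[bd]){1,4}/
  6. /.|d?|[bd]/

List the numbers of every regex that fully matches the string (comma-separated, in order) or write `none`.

1 → no match
2 → no match
3 → no match
4 → no match
5 → no match
6 → match

6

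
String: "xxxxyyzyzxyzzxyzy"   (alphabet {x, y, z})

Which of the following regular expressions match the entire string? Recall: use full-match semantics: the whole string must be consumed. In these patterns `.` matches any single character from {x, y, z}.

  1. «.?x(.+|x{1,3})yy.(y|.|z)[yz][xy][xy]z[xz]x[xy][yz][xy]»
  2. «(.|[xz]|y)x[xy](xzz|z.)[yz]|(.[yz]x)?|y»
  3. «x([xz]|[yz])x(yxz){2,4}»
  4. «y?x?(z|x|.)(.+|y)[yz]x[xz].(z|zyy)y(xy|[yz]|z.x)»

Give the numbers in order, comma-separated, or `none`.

1

1 → match
2 → no match
3 → no match — must end with "yxz"
4 → no match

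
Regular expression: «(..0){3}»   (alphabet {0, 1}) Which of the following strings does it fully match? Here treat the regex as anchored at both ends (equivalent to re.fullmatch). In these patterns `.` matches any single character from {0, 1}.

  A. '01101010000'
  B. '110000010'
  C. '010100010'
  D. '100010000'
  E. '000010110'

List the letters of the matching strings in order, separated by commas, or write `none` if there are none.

B, C, D, E

A. '01101010000' → no match
B. '110000010' → match
C. '010100010' → match
D. '100010000' → match
E. '000010110' → match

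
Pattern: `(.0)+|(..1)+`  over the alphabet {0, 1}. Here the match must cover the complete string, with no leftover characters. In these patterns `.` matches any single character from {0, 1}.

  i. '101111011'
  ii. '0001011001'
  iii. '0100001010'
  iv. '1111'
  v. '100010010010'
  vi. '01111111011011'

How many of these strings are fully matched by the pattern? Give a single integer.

i → match
ii → no match
iii → no match
iv → no match
v → no match
vi → no match
Total matched: 1

1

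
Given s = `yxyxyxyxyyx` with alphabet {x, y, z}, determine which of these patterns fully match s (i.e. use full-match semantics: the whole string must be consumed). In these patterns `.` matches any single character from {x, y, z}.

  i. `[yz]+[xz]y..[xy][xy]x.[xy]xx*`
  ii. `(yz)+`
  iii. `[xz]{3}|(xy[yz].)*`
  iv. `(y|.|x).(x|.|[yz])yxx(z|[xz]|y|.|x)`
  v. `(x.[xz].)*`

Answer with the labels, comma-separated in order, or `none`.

i

i → match
ii → no match — must start with `yz`
iii → no match
iv → no match
v → no match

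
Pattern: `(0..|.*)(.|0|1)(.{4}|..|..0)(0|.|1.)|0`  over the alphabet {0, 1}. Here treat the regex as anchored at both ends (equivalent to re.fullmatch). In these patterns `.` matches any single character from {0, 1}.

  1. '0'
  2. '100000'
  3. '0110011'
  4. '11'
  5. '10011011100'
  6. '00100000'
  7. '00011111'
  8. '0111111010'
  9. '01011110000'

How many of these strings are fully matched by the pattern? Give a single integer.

1 → match
2 → match
3 → match
4 → no match
5 → match
6 → match
7 → match
8 → match
9 → match
Total matched: 8

8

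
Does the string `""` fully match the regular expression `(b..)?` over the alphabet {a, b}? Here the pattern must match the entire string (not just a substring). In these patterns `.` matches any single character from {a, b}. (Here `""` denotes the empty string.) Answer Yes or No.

Yes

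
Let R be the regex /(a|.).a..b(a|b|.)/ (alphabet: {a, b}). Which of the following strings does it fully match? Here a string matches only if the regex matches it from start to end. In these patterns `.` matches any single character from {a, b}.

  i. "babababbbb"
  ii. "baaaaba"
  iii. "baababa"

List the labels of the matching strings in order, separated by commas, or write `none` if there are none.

i → no match
ii → match
iii → match

ii, iii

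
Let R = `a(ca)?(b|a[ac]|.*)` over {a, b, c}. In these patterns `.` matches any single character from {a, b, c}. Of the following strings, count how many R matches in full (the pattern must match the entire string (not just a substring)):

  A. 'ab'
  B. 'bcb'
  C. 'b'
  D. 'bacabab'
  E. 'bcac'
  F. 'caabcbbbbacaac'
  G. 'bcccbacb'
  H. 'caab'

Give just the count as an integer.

1

A → match
B → no match — must start with 'a'
C → no match — must start with 'a'
D → no match — must start with 'a'
E → no match — must start with 'a'
F → no match — must start with 'a'
G → no match — must start with 'a'
H → no match — must start with 'a'
Total matched: 1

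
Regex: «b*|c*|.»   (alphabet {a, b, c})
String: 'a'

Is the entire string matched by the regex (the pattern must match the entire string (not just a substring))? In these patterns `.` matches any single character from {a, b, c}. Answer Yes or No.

Yes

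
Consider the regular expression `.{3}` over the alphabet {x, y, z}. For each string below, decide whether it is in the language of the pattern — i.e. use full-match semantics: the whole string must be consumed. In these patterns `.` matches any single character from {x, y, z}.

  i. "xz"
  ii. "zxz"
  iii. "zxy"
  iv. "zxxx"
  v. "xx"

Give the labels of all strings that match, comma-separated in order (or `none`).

ii, iii

i → no match
ii → match
iii → match
iv → no match
v → no match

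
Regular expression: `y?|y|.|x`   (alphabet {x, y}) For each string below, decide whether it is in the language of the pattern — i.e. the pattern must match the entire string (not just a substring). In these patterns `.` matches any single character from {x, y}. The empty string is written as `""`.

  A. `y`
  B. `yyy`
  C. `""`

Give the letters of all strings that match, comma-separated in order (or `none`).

A, C

A → match
B → no match
C → match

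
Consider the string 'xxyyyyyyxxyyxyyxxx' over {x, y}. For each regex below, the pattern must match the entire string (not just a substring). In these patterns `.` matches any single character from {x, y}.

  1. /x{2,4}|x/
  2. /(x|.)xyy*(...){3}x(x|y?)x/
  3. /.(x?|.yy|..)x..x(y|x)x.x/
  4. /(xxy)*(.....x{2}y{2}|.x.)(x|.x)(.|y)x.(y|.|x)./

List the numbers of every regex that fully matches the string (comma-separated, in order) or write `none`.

1 → no match
2 → match
3 → no match
4 → no match

2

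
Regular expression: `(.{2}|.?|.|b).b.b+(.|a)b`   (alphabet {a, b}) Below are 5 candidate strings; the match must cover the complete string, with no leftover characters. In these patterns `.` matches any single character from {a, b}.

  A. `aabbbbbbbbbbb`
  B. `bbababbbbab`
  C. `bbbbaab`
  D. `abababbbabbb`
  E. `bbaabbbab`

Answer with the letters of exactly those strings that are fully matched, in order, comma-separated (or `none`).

A → match
B → match
C → no match
D → no match
E → no match

A, B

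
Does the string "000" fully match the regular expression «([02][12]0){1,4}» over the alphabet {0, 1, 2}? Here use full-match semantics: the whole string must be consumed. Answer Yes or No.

No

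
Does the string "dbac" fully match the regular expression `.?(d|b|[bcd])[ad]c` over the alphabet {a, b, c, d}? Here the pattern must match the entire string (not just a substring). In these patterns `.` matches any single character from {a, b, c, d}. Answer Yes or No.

Yes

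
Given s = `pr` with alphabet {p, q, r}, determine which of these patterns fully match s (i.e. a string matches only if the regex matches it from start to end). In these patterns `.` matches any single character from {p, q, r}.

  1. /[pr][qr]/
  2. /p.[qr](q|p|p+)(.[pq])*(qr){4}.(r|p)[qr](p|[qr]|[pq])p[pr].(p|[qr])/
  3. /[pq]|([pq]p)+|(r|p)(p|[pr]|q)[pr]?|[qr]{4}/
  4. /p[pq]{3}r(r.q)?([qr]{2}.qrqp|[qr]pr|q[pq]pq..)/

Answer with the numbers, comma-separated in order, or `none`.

1, 3

1 → match
2 → no match
3 → match
4 → no match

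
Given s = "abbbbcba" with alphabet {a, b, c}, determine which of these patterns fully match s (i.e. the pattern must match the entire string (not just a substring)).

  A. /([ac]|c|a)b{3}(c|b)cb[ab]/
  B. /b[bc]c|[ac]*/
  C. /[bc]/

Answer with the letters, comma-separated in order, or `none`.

A → match
B → no match
C → no match

A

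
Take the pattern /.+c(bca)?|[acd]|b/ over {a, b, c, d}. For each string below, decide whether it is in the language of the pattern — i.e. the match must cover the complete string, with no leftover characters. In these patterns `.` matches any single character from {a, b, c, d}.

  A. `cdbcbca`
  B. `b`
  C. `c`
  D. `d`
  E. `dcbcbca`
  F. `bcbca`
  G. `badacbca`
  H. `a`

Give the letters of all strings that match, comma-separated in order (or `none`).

A, B, C, D, E, F, G, H

A → match
B → match
C → match
D → match
E → match
F → match
G → match
H → match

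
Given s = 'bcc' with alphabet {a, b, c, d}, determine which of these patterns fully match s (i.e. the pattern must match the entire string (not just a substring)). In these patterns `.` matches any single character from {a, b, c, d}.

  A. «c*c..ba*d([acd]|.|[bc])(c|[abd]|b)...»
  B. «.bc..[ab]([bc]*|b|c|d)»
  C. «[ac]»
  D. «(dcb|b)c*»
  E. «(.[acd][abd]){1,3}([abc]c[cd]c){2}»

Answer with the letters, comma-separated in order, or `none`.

A → no match
B → no match
C → no match
D → match
E → no match

D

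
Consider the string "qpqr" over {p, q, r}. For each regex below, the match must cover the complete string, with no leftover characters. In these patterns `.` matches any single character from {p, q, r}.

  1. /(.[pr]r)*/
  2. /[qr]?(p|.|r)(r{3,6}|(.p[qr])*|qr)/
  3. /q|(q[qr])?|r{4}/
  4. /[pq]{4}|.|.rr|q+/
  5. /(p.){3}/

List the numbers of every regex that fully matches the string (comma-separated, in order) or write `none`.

1 → no match
2 → match
3 → no match
4 → no match
5 → no match — must start with "p"

2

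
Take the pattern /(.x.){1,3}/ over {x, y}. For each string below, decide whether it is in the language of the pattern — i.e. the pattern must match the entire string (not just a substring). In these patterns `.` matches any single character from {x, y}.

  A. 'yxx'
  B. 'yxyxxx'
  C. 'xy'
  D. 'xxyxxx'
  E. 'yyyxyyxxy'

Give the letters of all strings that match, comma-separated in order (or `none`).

A, B, D

A. 'yxx' → match
B. 'yxyxxx' → match
C. 'xy' → no match
D. 'xxyxxx' → match
E. 'yyyxyyxxy' → no match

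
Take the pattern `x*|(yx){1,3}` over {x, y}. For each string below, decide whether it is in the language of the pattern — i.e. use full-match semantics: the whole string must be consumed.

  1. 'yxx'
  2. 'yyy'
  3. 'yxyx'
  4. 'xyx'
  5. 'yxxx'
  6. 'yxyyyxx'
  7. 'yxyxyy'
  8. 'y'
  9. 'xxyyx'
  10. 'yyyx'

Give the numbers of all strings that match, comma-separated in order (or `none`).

3

1 → no match
2 → no match
3 → match
4 → no match
5 → no match
6 → no match
7 → no match
8 → no match
9 → no match
10 → no match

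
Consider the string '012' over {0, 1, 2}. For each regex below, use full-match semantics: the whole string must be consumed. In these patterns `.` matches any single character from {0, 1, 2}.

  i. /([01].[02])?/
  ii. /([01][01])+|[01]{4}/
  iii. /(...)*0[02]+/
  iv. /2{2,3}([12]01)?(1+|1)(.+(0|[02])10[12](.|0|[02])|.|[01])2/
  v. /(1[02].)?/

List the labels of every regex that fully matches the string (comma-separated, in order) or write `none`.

i → match
ii → no match
iii → no match
iv → no match — must start with '2'
v → no match

i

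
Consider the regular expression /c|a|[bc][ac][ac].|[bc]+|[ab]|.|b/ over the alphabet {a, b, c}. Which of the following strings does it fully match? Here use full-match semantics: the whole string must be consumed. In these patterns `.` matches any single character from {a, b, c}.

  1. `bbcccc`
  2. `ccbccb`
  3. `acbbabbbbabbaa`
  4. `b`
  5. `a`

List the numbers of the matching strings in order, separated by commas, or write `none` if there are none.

1. `bbcccc` → match
2. `ccbccb` → match
3 → no match
4. `b` → match
5. `a` → match

1, 2, 4, 5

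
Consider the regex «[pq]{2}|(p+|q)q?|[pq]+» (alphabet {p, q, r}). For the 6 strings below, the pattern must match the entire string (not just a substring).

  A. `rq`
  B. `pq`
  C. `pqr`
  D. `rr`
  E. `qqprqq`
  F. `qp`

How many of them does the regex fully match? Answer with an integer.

2

A → no match
B → match
C → no match
D → no match
E → no match
F → match
Total matched: 2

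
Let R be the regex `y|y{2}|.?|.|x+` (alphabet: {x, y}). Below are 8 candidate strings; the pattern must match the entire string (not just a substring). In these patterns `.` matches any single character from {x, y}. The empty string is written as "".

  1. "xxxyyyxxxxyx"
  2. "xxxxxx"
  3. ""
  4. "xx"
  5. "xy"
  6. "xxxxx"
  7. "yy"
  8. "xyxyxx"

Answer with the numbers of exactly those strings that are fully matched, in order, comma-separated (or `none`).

1 → no match
2 → match
3 → match
4 → match
5 → no match
6 → match
7 → match
8 → no match

2, 3, 4, 6, 7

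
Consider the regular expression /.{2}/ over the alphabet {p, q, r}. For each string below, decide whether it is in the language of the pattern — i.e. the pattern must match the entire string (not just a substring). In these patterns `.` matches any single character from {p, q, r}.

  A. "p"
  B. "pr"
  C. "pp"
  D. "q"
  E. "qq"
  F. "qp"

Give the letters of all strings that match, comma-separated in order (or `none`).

A → no match
B → match
C → match
D → no match
E → match
F → match

B, C, E, F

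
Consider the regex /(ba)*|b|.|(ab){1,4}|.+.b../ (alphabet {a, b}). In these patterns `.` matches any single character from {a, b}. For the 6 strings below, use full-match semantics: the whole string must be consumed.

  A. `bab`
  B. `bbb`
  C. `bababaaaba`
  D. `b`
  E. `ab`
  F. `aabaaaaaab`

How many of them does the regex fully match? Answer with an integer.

A → no match
B → no match
C → no match
D → match
E → match
F → no match
Total matched: 2

2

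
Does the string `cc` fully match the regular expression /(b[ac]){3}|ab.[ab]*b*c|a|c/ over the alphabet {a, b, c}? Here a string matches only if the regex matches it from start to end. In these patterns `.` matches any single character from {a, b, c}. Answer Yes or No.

No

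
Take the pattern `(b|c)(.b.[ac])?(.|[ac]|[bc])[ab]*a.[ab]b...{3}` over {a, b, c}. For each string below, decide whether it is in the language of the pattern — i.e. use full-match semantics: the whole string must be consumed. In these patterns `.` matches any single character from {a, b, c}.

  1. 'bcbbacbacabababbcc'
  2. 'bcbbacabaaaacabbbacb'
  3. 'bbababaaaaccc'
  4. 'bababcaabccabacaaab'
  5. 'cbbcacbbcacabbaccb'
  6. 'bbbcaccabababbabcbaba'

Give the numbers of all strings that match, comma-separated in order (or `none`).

1 → no match
2 → match
3 → no match
4 → no match
5 → no match
6 → no match

2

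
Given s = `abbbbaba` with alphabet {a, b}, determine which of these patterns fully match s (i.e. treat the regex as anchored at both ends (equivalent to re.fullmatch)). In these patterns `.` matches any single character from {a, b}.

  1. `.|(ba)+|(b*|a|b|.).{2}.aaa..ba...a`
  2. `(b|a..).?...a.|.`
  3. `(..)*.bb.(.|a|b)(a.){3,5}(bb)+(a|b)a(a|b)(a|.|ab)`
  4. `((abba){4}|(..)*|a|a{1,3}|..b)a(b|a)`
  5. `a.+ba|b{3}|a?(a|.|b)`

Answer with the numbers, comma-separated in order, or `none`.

1 → no match
2 → no match
3 → no match
4 → no match
5 → match

5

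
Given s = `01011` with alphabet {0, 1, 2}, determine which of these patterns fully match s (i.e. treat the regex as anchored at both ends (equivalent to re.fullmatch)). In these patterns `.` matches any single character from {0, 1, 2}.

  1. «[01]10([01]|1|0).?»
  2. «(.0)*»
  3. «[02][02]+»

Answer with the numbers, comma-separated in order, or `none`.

1 → match
2 → no match
3 → no match

1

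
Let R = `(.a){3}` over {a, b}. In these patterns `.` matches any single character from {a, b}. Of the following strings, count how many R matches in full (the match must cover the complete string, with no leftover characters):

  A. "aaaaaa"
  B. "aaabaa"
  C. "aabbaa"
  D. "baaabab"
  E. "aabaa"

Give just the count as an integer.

1

A. "aaaaaa" → match
B. "aaabaa" → no match
C. "aabbaa" → no match
D. "baaabab" → no match — must end with "a"
E. "aabaa" → no match
Total matched: 1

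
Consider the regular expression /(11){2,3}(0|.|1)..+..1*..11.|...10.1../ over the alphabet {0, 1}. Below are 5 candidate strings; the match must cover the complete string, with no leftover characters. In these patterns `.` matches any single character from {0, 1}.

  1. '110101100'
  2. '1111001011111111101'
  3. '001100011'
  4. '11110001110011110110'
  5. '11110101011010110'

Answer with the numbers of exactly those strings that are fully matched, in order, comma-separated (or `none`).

1, 4, 5

1 → match
2 → no match
3 → no match
4 → match
5 → match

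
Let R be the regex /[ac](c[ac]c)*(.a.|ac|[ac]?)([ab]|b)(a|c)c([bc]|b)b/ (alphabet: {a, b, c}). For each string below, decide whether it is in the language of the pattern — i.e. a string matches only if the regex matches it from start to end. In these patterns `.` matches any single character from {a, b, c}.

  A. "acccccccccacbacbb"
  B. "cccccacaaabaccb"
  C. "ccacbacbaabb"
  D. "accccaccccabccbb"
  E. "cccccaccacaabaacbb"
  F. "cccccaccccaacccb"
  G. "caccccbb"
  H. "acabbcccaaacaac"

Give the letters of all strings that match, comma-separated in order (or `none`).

A, B, D, E, F

A → match
B → match
C → no match
D → match
E → match
F → match
G → no match
H → no match — must end with "b"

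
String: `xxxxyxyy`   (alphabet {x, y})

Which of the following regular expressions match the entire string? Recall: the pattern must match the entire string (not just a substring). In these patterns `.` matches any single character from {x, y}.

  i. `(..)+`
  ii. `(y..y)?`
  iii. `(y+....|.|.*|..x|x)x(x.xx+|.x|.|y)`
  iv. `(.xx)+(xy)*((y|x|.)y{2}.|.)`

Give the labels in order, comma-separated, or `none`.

i → match
ii → no match
iii → no match
iv → match

i, iv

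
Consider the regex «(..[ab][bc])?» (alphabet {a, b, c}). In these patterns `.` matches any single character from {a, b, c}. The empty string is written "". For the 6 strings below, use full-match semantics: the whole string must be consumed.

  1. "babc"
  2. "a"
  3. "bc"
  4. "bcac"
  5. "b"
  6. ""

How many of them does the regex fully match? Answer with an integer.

1 → match
2 → no match
3 → no match
4 → match
5 → no match
6 → match
Total matched: 3

3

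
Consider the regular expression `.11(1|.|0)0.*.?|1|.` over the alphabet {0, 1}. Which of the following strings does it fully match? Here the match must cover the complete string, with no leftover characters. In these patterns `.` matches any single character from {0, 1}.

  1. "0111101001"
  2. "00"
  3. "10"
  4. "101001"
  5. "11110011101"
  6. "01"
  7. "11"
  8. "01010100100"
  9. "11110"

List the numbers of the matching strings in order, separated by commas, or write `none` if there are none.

5, 9

1. "0111101001" → no match
2. "00" → no match
3. "10" → no match
4. "101001" → no match
5. "11110011101" → match
6. "01" → no match
7. "11" → no match
8. "01010100100" → no match
9. "11110" → match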